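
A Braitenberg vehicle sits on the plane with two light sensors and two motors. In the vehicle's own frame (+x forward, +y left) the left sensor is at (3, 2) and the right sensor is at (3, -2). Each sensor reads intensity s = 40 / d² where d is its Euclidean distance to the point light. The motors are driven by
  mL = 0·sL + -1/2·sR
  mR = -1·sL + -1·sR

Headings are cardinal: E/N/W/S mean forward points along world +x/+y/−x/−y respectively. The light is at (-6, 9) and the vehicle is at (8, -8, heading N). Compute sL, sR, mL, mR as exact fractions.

left sensor world pos  = (6, -5); dL² = 340
right sensor world pos = (10, -5); dR² = 452
sL = 40/340 = 2/17
sR = 40/452 = 10/113
mL = 0·sL + -1/2·sR = -5/113
mR = -1·sL + -1·sR = -396/1921

2/17 10/113 -5/113 -396/1921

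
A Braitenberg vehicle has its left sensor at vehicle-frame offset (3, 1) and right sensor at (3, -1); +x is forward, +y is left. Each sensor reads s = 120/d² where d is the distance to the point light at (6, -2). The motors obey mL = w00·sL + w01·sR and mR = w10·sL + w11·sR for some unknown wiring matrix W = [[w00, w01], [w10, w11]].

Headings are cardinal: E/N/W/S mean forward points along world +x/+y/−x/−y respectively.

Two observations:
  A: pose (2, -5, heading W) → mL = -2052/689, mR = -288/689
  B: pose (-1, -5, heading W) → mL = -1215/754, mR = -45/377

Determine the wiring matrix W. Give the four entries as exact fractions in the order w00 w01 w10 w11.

-1 -1/2 1 -1

obs A: pose=(2,-5,W) → sL=24/13, sR=120/53, mL=-2052/689, mR=-288/689
obs B: pose=(-1,-5,W) → sL=30/29, sR=15/13, mL=-1215/754, mR=-45/377
sensor matrix S = [[24/13, 120/53], [30/29, 15/13]]; det S = -55080/259753
solve [mL_A; mL_B] = S·[w00; w01] and [mR_A; mR_B] = S·[w10; w11]:
  w00 = -1, w01 = -1/2, w10 = 1, w11 = -1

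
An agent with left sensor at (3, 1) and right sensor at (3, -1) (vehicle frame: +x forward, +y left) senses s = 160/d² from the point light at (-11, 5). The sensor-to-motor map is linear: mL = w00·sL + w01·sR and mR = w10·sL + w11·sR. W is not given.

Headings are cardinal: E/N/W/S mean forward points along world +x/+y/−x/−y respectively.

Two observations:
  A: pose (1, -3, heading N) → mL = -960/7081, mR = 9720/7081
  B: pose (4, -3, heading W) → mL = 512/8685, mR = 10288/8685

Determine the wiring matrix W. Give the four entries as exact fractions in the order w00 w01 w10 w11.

-1/2 1/2 1/2 1

obs A: pose=(1,-3,N) → sL=80/73, sR=80/97, mL=-960/7081, mR=9720/7081
obs B: pose=(4,-3,W) → sL=32/45, sR=160/193, mL=512/8685, mR=10288/8685
sensor matrix S = [[80/73, 80/97], [32/45, 160/193]]; det S = 3960832/12299697
solve [mL_A; mL_B] = S·[w00; w01] and [mR_A; mR_B] = S·[w10; w11]:
  w00 = -1/2, w01 = 1/2, w10 = 1/2, w11 = 1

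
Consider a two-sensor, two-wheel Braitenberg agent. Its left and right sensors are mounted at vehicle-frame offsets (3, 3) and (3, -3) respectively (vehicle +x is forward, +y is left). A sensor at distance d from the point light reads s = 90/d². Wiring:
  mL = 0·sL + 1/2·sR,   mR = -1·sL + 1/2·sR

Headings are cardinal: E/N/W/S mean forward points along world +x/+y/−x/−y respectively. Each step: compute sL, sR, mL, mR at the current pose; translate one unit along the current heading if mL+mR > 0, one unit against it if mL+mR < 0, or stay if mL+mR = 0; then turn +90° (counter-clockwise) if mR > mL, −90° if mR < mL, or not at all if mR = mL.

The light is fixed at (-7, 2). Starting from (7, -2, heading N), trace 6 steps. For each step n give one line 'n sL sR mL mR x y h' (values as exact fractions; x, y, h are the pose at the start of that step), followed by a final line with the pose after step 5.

0 45/61 9/29 9/58 -2061/3538 7 -2 N
1 90/293 90/353 45/353 -18585/103429 7 -3 E
2 9/32 45/82 45/164 -9/1312 6 -3 S
3 90/181 90/109 45/109 -1665/19729 6 -4 W
4 1 5/13 5/26 -21/26 5 -4 N
5 90/241 18/65 9/65 -3681/15665 5 -5 E
final 4 -5 S

n=0: pose=(7,-2,N); sL=45/61, sR=9/29; mL=9/58, mR=-2061/3538; mL+mR=-756/1769 → advance -1; mR−mL=-45/61 → turn -1·90°
n=1: pose=(7,-3,E); sL=90/293, sR=90/353; mL=45/353, mR=-18585/103429; mL+mR=-5400/103429 → advance -1; mR−mL=-90/293 → turn -1·90°
n=2: pose=(6,-3,S); sL=9/32, sR=45/82; mL=45/164, mR=-9/1312; mL+mR=351/1312 → advance +1; mR−mL=-9/32 → turn -1·90°
n=3: pose=(6,-4,W); sL=90/181, sR=90/109; mL=45/109, mR=-1665/19729; mL+mR=6480/19729 → advance +1; mR−mL=-90/181 → turn -1·90°
n=4: pose=(5,-4,N); sL=1, sR=5/13; mL=5/26, mR=-21/26; mL+mR=-8/13 → advance -1; mR−mL=-1 → turn -1·90°
n=5: pose=(5,-5,E); sL=90/241, sR=18/65; mL=9/65, mR=-3681/15665; mL+mR=-1512/15665 → advance -1; mR−mL=-90/241 → turn -1·90°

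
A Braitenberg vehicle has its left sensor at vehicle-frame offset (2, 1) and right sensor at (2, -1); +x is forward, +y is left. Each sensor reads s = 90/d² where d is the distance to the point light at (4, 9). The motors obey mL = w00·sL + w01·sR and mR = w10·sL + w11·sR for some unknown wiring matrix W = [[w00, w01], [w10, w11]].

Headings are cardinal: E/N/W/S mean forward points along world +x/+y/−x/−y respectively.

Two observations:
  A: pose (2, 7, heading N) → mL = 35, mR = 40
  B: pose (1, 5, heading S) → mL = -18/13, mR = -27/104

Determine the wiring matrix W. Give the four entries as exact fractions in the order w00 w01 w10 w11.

obs A: pose=(2,7,N) → sL=10, sR=90, mL=35, mR=40
obs B: pose=(1,5,S) → sL=9/4, sR=45/26, mL=-18/13, mR=-27/104
sensor matrix S = [[10, 90], [9/4, 45/26]]; det S = -4815/26
solve [mL_A; mL_B] = S·[w00; w01] and [mR_A; mR_B] = S·[w10; w11]:
  w00 = -1, w01 = 1/2, w10 = -1/2, w11 = 1/2

-1 1/2 -1/2 1/2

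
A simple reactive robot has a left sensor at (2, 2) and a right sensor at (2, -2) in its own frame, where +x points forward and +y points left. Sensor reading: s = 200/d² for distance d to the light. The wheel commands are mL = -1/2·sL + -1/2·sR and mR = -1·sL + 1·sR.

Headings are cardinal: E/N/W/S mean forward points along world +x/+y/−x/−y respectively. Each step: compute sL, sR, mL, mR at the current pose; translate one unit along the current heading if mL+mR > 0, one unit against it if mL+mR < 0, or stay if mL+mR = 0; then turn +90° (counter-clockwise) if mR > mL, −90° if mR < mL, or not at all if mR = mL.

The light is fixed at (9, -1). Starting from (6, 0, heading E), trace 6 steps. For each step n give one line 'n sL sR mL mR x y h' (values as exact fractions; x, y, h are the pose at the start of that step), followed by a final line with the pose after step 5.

n=0: pose=(6,0,E); sL=20, sR=100; mL=-60, mR=80; mL+mR=20 → advance +1; mR−mL=140 → turn +1·90°
n=1: pose=(7,0,N); sL=8, sR=200/9; mL=-136/9, mR=128/9; mL+mR=-8/9 → advance -1; mR−mL=88/3 → turn +1·90°
n=2: pose=(7,-1,W); sL=10, sR=10; mL=-10, mR=0; mL+mR=-10 → advance -1; mR−mL=10 → turn +1·90°
n=3: pose=(8,-1,S); sL=40, sR=200/13; mL=-360/13, mR=-320/13; mL+mR=-680/13 → advance -1; mR−mL=40/13 → turn +1·90°
n=4: pose=(8,0,E); sL=20, sR=100; mL=-60, mR=80; mL+mR=20 → advance +1; mR−mL=140 → turn +1·90°
n=5: pose=(9,0,N); sL=200/13, sR=200/13; mL=-200/13, mR=0; mL+mR=-200/13 → advance -1; mR−mL=200/13 → turn +1·90°

0 20 100 -60 80 6 0 E
1 8 200/9 -136/9 128/9 7 0 N
2 10 10 -10 0 7 -1 W
3 40 200/13 -360/13 -320/13 8 -1 S
4 20 100 -60 80 8 0 E
5 200/13 200/13 -200/13 0 9 0 N
final 9 -1 W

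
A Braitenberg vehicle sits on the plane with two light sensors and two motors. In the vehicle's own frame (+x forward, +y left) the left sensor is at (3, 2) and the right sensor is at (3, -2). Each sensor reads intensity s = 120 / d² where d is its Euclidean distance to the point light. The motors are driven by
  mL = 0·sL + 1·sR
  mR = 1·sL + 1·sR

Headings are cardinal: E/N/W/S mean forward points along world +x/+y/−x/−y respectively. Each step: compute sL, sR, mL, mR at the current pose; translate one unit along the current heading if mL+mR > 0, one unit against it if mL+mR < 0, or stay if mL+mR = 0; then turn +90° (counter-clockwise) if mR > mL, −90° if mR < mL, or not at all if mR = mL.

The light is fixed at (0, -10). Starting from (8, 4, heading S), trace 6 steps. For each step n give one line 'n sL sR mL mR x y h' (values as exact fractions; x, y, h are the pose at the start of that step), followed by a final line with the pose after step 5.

n=0: pose=(8,4,S); sL=120/221, sR=120/157; mL=120/157, mR=45360/34697; mL+mR=71880/34697 → advance +1; mR−mL=120/221 → turn +1·90°
n=1: pose=(8,3,E); sL=60/173, sR=60/121; mL=60/121, mR=17640/20933; mL+mR=28020/20933 → advance +1; mR−mL=60/173 → turn +1·90°
n=2: pose=(9,3,N); sL=24/61, sR=120/377; mL=120/377, mR=16368/22997; mL+mR=23688/22997 → advance +1; mR−mL=24/61 → turn +1·90°
n=3: pose=(9,4,W); sL=2/3, sR=30/73; mL=30/73, mR=236/219; mL+mR=326/219 → advance +1; mR−mL=2/3 → turn +1·90°
n=4: pose=(8,4,S); sL=120/221, sR=120/157; mL=120/157, mR=45360/34697; mL+mR=71880/34697 → advance +1; mR−mL=120/221 → turn +1·90°
n=5: pose=(8,3,E); sL=60/173, sR=60/121; mL=60/121, mR=17640/20933; mL+mR=28020/20933 → advance +1; mR−mL=60/173 → turn +1·90°

0 120/221 120/157 120/157 45360/34697 8 4 S
1 60/173 60/121 60/121 17640/20933 8 3 E
2 24/61 120/377 120/377 16368/22997 9 3 N
3 2/3 30/73 30/73 236/219 9 4 W
4 120/221 120/157 120/157 45360/34697 8 4 S
5 60/173 60/121 60/121 17640/20933 8 3 E
final 9 3 N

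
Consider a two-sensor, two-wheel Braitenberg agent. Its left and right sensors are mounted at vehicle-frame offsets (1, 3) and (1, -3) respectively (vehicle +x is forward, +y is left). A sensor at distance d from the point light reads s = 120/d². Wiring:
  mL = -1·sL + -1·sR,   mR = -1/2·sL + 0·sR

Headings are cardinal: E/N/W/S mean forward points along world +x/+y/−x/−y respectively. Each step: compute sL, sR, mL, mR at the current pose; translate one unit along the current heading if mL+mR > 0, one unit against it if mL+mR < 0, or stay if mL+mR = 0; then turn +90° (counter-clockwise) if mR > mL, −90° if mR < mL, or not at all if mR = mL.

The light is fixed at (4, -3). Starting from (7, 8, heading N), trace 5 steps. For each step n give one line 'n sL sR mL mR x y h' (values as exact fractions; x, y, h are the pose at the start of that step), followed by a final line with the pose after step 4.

n=0: pose=(7,8,N); sL=5/6, sR=2/3; mL=-3/2, mR=-5/12; mL+mR=-23/12 → advance -1; mR−mL=13/12 → turn +1·90°
n=1: pose=(7,7,W); sL=120/53, sR=120/173; mL=-27120/9169, mR=-60/53; mL+mR=-37500/9169 → advance -1; mR−mL=16740/9169 → turn +1·90°
n=2: pose=(8,7,S); sL=12/13, sR=60/41; mL=-1272/533, mR=-6/13; mL+mR=-1518/533 → advance -1; mR−mL=1026/533 → turn +1·90°
n=3: pose=(8,8,E); sL=120/221, sR=120/89; mL=-37200/19669, mR=-60/221; mL+mR=-42540/19669 → advance -1; mR−mL=31860/19669 → turn +1·90°
n=4: pose=(7,8,N); sL=5/6, sR=2/3; mL=-3/2, mR=-5/12; mL+mR=-23/12 → advance -1; mR−mL=13/12 → turn +1·90°

0 5/6 2/3 -3/2 -5/12 7 8 N
1 120/53 120/173 -27120/9169 -60/53 7 7 W
2 12/13 60/41 -1272/533 -6/13 8 7 S
3 120/221 120/89 -37200/19669 -60/221 8 8 E
4 5/6 2/3 -3/2 -5/12 7 8 N
final 7 7 W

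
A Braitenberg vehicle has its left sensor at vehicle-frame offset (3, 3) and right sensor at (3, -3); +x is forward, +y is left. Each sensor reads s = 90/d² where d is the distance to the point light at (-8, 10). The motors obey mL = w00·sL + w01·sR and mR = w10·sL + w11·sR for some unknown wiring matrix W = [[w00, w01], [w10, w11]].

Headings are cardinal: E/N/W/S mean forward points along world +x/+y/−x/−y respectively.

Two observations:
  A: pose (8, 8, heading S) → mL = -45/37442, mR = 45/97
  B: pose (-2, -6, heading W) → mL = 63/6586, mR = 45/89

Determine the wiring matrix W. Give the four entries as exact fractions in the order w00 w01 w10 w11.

obs A: pose=(8,8,S) → sL=45/193, sR=45/97, mL=-45/37442, mR=45/97
obs B: pose=(-2,-6,W) → sL=9/37, sR=45/89, mL=63/6586, mR=45/89
sensor matrix S = [[45/193, 45/97], [9/37, 45/89]]; det S = 311040/61648253
solve [mL_A; mL_B] = S·[w00; w01] and [mR_A; mR_B] = S·[w10; w11]:
  w00 = -1, w01 = 1/2, w10 = 0, w11 = 1

-1 1/2 0 1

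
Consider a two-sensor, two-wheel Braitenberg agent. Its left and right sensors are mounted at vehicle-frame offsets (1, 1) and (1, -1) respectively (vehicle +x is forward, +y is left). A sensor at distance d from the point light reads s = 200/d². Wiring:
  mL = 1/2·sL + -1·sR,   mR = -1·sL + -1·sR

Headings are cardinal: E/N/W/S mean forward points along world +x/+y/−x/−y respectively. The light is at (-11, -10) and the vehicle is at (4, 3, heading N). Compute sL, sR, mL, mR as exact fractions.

left sensor world pos  = (3, 4); dL² = 392
right sensor world pos = (5, 4); dR² = 452
sL = 200/392 = 25/49
sR = 200/452 = 50/113
mL = 1/2·sL + -1·sR = -2075/11074
mR = -1·sL + -1·sR = -5275/5537

25/49 50/113 -2075/11074 -5275/5537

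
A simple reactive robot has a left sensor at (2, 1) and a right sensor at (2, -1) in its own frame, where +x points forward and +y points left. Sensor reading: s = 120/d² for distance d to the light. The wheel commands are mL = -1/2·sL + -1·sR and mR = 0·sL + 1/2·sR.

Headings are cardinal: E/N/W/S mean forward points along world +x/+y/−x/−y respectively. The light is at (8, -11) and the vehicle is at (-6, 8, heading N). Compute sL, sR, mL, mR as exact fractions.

20/111 12/61 -1942/6771 6/61

left sensor world pos  = (-7, 10); dL² = 666
right sensor world pos = (-5, 10); dR² = 610
sL = 120/666 = 20/111
sR = 120/610 = 12/61
mL = -1/2·sL + -1·sR = -1942/6771
mR = 0·sL + 1/2·sR = 6/61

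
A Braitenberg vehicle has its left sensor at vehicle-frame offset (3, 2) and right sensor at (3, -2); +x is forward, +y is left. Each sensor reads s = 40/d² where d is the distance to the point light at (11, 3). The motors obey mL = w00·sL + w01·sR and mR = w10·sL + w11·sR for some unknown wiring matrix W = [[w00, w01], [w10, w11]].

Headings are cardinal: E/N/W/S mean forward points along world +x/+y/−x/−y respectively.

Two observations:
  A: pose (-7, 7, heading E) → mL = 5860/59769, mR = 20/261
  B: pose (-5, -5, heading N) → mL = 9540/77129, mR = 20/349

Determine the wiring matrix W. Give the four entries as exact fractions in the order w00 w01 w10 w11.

-1/2 1 1/2 0

obs A: pose=(-7,7,E) → sL=40/261, sR=40/229, mL=5860/59769, mR=20/261
obs B: pose=(-5,-5,N) → sL=40/349, sR=40/221, mL=9540/77129, mR=20/349
sensor matrix S = [[40/261, 40/229], [40/349, 40/221]]; det S = 35584000/4609923201
solve [mL_A; mL_B] = S·[w00; w01] and [mR_A; mR_B] = S·[w10; w11]:
  w00 = -1/2, w01 = 1, w10 = 1/2, w11 = 0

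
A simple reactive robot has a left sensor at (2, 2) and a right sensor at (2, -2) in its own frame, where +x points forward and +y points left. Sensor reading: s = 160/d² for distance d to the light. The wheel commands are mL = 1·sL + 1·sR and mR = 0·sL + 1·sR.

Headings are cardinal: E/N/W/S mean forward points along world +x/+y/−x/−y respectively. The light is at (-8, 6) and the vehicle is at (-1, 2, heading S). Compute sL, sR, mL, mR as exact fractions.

left sensor world pos  = (1, 0); dL² = 117
right sensor world pos = (-3, 0); dR² = 61
sL = 160/117 = 160/117
sR = 160/61 = 160/61
mL = 1·sL + 1·sR = 28480/7137
mR = 0·sL + 1·sR = 160/61

160/117 160/61 28480/7137 160/61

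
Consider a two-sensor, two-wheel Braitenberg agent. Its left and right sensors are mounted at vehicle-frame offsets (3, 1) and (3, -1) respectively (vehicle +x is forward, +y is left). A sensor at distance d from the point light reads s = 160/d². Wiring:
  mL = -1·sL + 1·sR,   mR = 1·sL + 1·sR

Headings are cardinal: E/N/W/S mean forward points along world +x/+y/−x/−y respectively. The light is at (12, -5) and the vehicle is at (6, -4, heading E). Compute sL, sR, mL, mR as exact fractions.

left sensor world pos  = (9, -3); dL² = 13
right sensor world pos = (9, -5); dR² = 9
sL = 160/13 = 160/13
sR = 160/9 = 160/9
mL = -1·sL + 1·sR = 640/117
mR = 1·sL + 1·sR = 3520/117

160/13 160/9 640/117 3520/117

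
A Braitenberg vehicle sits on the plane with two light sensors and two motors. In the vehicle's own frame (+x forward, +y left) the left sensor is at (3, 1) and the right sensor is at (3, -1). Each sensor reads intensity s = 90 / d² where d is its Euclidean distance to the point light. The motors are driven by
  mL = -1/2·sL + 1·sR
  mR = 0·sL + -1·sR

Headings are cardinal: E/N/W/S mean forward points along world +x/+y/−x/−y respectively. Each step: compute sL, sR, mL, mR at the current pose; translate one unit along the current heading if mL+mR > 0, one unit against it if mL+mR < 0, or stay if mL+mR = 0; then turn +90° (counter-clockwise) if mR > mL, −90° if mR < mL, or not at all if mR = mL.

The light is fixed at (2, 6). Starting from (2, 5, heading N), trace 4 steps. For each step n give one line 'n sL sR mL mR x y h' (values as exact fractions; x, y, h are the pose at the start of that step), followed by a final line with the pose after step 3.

n=0: pose=(2,5,N); sL=18, sR=18; mL=9, mR=-18; mL+mR=-9 → advance -1; mR−mL=-27 → turn -1·90°
n=1: pose=(2,4,E); sL=9, sR=5; mL=1/2, mR=-5; mL+mR=-9/2 → advance -1; mR−mL=-11/2 → turn -1·90°
n=2: pose=(1,4,S); sL=18/5, sR=90/29; mL=189/145, mR=-90/29; mL+mR=-9/5 → advance -1; mR−mL=-639/145 → turn -1·90°
n=3: pose=(1,5,W); sL=9/2, sR=45/8; mL=27/8, mR=-45/8; mL+mR=-9/4 → advance -1; mR−mL=-9 → turn -1·90°

0 18 18 9 -18 2 5 N
1 9 5 1/2 -5 2 4 E
2 18/5 90/29 189/145 -90/29 1 4 S
3 9/2 45/8 27/8 -45/8 1 5 W
final 2 5 N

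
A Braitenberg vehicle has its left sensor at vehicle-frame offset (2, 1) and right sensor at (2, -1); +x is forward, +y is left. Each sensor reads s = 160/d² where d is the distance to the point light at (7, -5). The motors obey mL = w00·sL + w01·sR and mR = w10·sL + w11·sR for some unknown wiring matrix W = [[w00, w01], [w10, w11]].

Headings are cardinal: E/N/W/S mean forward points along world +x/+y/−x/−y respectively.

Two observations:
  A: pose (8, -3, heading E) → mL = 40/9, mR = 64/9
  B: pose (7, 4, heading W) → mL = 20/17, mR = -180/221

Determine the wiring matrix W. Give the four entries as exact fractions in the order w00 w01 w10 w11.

1/2 0 -1 1

obs A: pose=(8,-3,E) → sL=80/9, sR=16, mL=40/9, mR=64/9
obs B: pose=(7,4,W) → sL=40/17, sR=20/13, mL=20/17, mR=-180/221
sensor matrix S = [[80/9, 16], [40/17, 20/13]]; det S = -47680/1989
solve [mL_A; mL_B] = S·[w00; w01] and [mR_A; mR_B] = S·[w10; w11]:
  w00 = 1/2, w01 = 0, w10 = -1, w11 = 1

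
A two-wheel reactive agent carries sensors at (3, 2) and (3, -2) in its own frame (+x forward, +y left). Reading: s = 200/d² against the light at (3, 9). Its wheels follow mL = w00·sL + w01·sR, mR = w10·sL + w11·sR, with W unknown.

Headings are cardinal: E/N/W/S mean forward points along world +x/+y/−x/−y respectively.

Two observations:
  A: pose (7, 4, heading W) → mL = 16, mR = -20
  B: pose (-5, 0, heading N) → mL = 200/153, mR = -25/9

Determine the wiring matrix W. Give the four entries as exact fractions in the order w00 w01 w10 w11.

-1 1 0 -1

obs A: pose=(7,4,W) → sL=4, sR=20, mL=16, mR=-20
obs B: pose=(-5,0,N) → sL=25/17, sR=25/9, mL=200/153, mR=-25/9
sensor matrix S = [[4, 20], [25/17, 25/9]]; det S = -2800/153
solve [mL_A; mL_B] = S·[w00; w01] and [mR_A; mR_B] = S·[w10; w11]:
  w00 = -1, w01 = 1, w10 = 0, w11 = -1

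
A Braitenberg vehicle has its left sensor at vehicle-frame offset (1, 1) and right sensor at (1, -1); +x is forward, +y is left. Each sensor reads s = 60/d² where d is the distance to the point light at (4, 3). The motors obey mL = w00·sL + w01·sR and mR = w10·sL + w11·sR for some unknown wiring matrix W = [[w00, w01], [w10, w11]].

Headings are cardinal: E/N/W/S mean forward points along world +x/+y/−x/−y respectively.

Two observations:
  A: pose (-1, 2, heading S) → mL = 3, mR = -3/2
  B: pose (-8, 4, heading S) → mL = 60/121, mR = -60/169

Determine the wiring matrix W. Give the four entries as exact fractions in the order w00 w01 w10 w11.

1 0 0 -1

obs A: pose=(-1,2,S) → sL=3, sR=3/2, mL=3, mR=-3/2
obs B: pose=(-8,4,S) → sL=60/121, sR=60/169, mL=60/121, mR=-60/169
sensor matrix S = [[3, 3/2], [60/121, 60/169]]; det S = 6570/20449
solve [mL_A; mL_B] = S·[w00; w01] and [mR_A; mR_B] = S·[w10; w11]:
  w00 = 1, w01 = 0, w10 = 0, w11 = -1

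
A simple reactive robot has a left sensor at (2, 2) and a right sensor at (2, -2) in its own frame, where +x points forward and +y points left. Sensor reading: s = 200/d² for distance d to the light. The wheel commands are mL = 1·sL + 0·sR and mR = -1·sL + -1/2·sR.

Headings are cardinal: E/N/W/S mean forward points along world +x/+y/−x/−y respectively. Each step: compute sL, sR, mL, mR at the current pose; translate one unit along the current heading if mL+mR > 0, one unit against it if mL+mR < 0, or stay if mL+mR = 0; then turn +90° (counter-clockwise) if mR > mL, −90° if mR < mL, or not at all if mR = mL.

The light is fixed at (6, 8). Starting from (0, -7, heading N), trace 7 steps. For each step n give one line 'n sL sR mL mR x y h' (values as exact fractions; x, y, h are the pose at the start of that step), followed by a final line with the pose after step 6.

0 200/233 40/37 200/233 -12060/8621 0 -7 N
1 50/53 10/17 50/53 -1115/901 0 -8 E
2 200/349 40/81 200/349 -23180/28269 -1 -8 S
3 20/37 4/5 20/37 -174/185 -1 -7 W
4 200/233 40/37 200/233 -12060/8621 0 -7 N
5 50/53 10/17 50/53 -1115/901 0 -8 E
6 200/349 40/81 200/349 -23180/28269 -1 -8 S
final -1 -7 W

n=0: pose=(0,-7,N); sL=200/233, sR=40/37; mL=200/233, mR=-12060/8621; mL+mR=-20/37 → advance -1; mR−mL=-19460/8621 → turn -1·90°
n=1: pose=(0,-8,E); sL=50/53, sR=10/17; mL=50/53, mR=-1115/901; mL+mR=-5/17 → advance -1; mR−mL=-1965/901 → turn -1·90°
n=2: pose=(-1,-8,S); sL=200/349, sR=40/81; mL=200/349, mR=-23180/28269; mL+mR=-20/81 → advance -1; mR−mL=-39380/28269 → turn -1·90°
n=3: pose=(-1,-7,W); sL=20/37, sR=4/5; mL=20/37, mR=-174/185; mL+mR=-2/5 → advance -1; mR−mL=-274/185 → turn -1·90°
n=4: pose=(0,-7,N); sL=200/233, sR=40/37; mL=200/233, mR=-12060/8621; mL+mR=-20/37 → advance -1; mR−mL=-19460/8621 → turn -1·90°
n=5: pose=(0,-8,E); sL=50/53, sR=10/17; mL=50/53, mR=-1115/901; mL+mR=-5/17 → advance -1; mR−mL=-1965/901 → turn -1·90°
n=6: pose=(-1,-8,S); sL=200/349, sR=40/81; mL=200/349, mR=-23180/28269; mL+mR=-20/81 → advance -1; mR−mL=-39380/28269 → turn -1·90°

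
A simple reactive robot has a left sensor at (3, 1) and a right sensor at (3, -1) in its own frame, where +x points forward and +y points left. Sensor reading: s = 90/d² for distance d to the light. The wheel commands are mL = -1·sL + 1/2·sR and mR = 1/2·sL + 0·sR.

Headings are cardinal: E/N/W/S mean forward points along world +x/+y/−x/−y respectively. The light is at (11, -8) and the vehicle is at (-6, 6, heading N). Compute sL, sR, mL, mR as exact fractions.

90/613 18/109 -4293/66817 45/613

left sensor world pos  = (-7, 9); dL² = 613
right sensor world pos = (-5, 9); dR² = 545
sL = 90/613 = 90/613
sR = 90/545 = 18/109
mL = -1·sL + 1/2·sR = -4293/66817
mR = 1/2·sL + 0·sR = 45/613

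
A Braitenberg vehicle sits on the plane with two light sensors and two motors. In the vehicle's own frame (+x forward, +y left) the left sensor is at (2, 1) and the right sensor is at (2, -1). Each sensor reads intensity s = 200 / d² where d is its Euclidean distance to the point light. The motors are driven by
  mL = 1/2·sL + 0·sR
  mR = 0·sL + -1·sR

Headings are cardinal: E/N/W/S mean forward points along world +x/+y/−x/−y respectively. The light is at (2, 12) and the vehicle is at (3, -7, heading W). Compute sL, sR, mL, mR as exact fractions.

200/401 8/13 100/401 -8/13

left sensor world pos  = (1, -8); dL² = 401
right sensor world pos = (1, -6); dR² = 325
sL = 200/401 = 200/401
sR = 200/325 = 8/13
mL = 1/2·sL + 0·sR = 100/401
mR = 0·sL + -1·sR = -8/13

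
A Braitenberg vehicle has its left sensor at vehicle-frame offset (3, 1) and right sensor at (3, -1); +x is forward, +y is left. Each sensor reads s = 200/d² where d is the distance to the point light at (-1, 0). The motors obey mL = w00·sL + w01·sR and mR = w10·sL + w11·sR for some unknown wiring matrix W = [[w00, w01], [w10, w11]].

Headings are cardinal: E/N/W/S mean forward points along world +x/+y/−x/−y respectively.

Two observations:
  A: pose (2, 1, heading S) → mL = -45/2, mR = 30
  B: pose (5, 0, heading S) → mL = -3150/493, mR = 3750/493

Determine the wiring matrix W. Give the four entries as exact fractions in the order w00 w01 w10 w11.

-1 -1/2 1/2 1

obs A: pose=(2,1,S) → sL=10, sR=25, mL=-45/2, mR=30
obs B: pose=(5,0,S) → sL=100/29, sR=100/17, mL=-3150/493, mR=3750/493
sensor matrix S = [[10, 25], [100/29, 100/17]]; det S = -13500/493
solve [mL_A; mL_B] = S·[w00; w01] and [mR_A; mR_B] = S·[w10; w11]:
  w00 = -1, w01 = -1/2, w10 = 1/2, w11 = 1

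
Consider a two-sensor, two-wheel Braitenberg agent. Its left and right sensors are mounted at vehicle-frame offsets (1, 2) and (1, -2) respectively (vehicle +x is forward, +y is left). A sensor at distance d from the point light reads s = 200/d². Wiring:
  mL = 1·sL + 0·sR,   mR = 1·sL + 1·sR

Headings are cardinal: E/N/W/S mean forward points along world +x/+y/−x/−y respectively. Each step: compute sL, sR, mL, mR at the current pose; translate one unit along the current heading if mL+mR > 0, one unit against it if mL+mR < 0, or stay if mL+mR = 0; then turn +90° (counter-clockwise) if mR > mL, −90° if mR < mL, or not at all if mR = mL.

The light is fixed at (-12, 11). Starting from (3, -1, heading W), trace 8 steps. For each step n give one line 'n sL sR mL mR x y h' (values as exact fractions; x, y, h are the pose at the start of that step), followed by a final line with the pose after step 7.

0 25/49 25/37 25/49 2150/1813 3 -1 W
1 8/17 200/313 8/17 5904/5321 2 -1 S
2 100/173 4/9 100/173 1592/1557 2 -2 E
3 200/313 200/433 200/313 149200/135529 3 -2 N
4 25/49 25/37 25/49 2150/1813 3 -1 W
5 8/17 200/313 8/17 5904/5321 2 -1 S
6 100/173 4/9 100/173 1592/1557 2 -2 E
7 200/313 200/433 200/313 149200/135529 3 -2 N
final 3 -1 W

n=0: pose=(3,-1,W); sL=25/49, sR=25/37; mL=25/49, mR=2150/1813; mL+mR=3075/1813 → advance +1; mR−mL=25/37 → turn +1·90°
n=1: pose=(2,-1,S); sL=8/17, sR=200/313; mL=8/17, mR=5904/5321; mL+mR=8408/5321 → advance +1; mR−mL=200/313 → turn +1·90°
n=2: pose=(2,-2,E); sL=100/173, sR=4/9; mL=100/173, mR=1592/1557; mL+mR=2492/1557 → advance +1; mR−mL=4/9 → turn +1·90°
n=3: pose=(3,-2,N); sL=200/313, sR=200/433; mL=200/313, mR=149200/135529; mL+mR=235800/135529 → advance +1; mR−mL=200/433 → turn +1·90°
n=4: pose=(3,-1,W); sL=25/49, sR=25/37; mL=25/49, mR=2150/1813; mL+mR=3075/1813 → advance +1; mR−mL=25/37 → turn +1·90°
n=5: pose=(2,-1,S); sL=8/17, sR=200/313; mL=8/17, mR=5904/5321; mL+mR=8408/5321 → advance +1; mR−mL=200/313 → turn +1·90°
n=6: pose=(2,-2,E); sL=100/173, sR=4/9; mL=100/173, mR=1592/1557; mL+mR=2492/1557 → advance +1; mR−mL=4/9 → turn +1·90°
n=7: pose=(3,-2,N); sL=200/313, sR=200/433; mL=200/313, mR=149200/135529; mL+mR=235800/135529 → advance +1; mR−mL=200/433 → turn +1·90°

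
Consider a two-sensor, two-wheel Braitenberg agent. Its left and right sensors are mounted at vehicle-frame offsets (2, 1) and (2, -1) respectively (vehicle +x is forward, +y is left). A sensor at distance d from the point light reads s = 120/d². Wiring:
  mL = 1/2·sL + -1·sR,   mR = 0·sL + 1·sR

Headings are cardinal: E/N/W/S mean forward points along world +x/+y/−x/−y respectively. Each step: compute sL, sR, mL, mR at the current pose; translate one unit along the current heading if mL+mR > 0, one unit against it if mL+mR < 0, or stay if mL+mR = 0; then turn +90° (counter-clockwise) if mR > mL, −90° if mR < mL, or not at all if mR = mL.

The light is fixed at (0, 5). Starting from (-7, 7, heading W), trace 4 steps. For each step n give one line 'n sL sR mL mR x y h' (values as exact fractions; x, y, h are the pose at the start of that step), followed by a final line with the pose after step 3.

n=0: pose=(-7,7,W); sL=60/41, sR=4/3; mL=-74/123, mR=4/3; mL+mR=30/41 → advance +1; mR−mL=238/123 → turn +1·90°
n=1: pose=(-8,7,S); sL=120/49, sR=40/27; mL=-340/1323, mR=40/27; mL+mR=60/49 → advance +1; mR−mL=2300/1323 → turn +1·90°
n=2: pose=(-8,6,E); sL=3, sR=10/3; mL=-11/6, mR=10/3; mL+mR=3/2 → advance +1; mR−mL=31/6 → turn +1·90°
n=3: pose=(-7,6,N); sL=120/73, sR=8/3; mL=-404/219, mR=8/3; mL+mR=60/73 → advance +1; mR−mL=988/219 → turn +1·90°

0 60/41 4/3 -74/123 4/3 -7 7 W
1 120/49 40/27 -340/1323 40/27 -8 7 S
2 3 10/3 -11/6 10/3 -8 6 E
3 120/73 8/3 -404/219 8/3 -7 6 N
final -7 7 W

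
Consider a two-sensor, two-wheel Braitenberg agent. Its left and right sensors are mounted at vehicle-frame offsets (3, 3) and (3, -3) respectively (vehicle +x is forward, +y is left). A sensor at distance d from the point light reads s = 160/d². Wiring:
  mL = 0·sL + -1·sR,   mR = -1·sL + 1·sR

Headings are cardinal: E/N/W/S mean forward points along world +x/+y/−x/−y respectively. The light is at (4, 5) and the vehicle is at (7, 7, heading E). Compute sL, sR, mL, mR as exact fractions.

left sensor world pos  = (10, 10); dL² = 61
right sensor world pos = (10, 4); dR² = 37
sL = 160/61 = 160/61
sR = 160/37 = 160/37
mL = 0·sL + -1·sR = -160/37
mR = -1·sL + 1·sR = 3840/2257

160/61 160/37 -160/37 3840/2257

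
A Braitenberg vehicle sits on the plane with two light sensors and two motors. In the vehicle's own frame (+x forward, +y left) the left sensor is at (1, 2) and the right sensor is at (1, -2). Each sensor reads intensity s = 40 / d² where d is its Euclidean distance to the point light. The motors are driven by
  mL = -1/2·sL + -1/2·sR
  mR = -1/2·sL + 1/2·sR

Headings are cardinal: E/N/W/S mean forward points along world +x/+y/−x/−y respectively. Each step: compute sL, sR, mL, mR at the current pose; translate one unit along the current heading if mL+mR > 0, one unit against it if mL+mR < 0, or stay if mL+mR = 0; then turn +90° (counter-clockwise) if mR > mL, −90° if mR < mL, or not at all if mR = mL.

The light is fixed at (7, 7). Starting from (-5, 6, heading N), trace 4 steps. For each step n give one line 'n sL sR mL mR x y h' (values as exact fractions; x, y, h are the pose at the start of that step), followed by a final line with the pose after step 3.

n=0: pose=(-5,6,N); sL=10/49, sR=2/5; mL=-74/245, mR=24/245; mL+mR=-10/49 → advance -1; mR−mL=2/5 → turn +1·90°
n=1: pose=(-5,5,W); sL=8/37, sR=40/169; mL=-1416/6253, mR=64/6253; mL+mR=-8/37 → advance -1; mR−mL=40/169 → turn +1·90°
n=2: pose=(-4,5,S); sL=4/9, sR=20/89; mL=-268/801, mR=-88/801; mL+mR=-4/9 → advance -1; mR−mL=20/89 → turn +1·90°
n=3: pose=(-4,6,E); sL=40/101, sR=40/109; mL=-4200/11009, mR=-160/11009; mL+mR=-40/101 → advance -1; mR−mL=40/109 → turn +1·90°

0 10/49 2/5 -74/245 24/245 -5 6 N
1 8/37 40/169 -1416/6253 64/6253 -5 5 W
2 4/9 20/89 -268/801 -88/801 -4 5 S
3 40/101 40/109 -4200/11009 -160/11009 -4 6 E
final -5 6 N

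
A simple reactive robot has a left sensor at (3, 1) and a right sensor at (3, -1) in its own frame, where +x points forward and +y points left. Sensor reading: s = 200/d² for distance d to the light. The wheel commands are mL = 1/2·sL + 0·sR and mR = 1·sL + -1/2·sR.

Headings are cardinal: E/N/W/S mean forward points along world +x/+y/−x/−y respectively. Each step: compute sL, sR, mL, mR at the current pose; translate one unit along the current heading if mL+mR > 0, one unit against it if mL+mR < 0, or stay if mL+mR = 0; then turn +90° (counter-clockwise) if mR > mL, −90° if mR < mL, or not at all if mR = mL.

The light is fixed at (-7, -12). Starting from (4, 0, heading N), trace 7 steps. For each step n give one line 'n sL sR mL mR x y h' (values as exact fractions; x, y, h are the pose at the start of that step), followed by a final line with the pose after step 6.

0 8/13 200/369 4/13 1652/4797 4 0 N
1 25/26 10/13 25/52 15/26 4 1 W
2 200/221 200/181 100/221 14100/40001 3 1 S
3 20/17 100/109 10/17 1330/1853 3 0 W
4 200/181 40/29 100/181 2180/5249 2 0 S
5 25/17 10/9 25/34 140/153 2 -1 W
6 40/29 200/113 20/29 1620/3277 1 -1 S
final 1 -2 W

n=0: pose=(4,0,N); sL=8/13, sR=200/369; mL=4/13, mR=1652/4797; mL+mR=3128/4797 → advance +1; mR−mL=176/4797 → turn +1·90°
n=1: pose=(4,1,W); sL=25/26, sR=10/13; mL=25/52, mR=15/26; mL+mR=55/52 → advance +1; mR−mL=5/52 → turn +1·90°
n=2: pose=(3,1,S); sL=200/221, sR=200/181; mL=100/221, mR=14100/40001; mL+mR=32200/40001 → advance +1; mR−mL=-4000/40001 → turn -1·90°
n=3: pose=(3,0,W); sL=20/17, sR=100/109; mL=10/17, mR=1330/1853; mL+mR=2420/1853 → advance +1; mR−mL=240/1853 → turn +1·90°
n=4: pose=(2,0,S); sL=200/181, sR=40/29; mL=100/181, mR=2180/5249; mL+mR=5080/5249 → advance +1; mR−mL=-720/5249 → turn -1·90°
n=5: pose=(2,-1,W); sL=25/17, sR=10/9; mL=25/34, mR=140/153; mL+mR=505/306 → advance +1; mR−mL=55/306 → turn +1·90°
n=6: pose=(1,-1,S); sL=40/29, sR=200/113; mL=20/29, mR=1620/3277; mL+mR=3880/3277 → advance +1; mR−mL=-640/3277 → turn -1·90°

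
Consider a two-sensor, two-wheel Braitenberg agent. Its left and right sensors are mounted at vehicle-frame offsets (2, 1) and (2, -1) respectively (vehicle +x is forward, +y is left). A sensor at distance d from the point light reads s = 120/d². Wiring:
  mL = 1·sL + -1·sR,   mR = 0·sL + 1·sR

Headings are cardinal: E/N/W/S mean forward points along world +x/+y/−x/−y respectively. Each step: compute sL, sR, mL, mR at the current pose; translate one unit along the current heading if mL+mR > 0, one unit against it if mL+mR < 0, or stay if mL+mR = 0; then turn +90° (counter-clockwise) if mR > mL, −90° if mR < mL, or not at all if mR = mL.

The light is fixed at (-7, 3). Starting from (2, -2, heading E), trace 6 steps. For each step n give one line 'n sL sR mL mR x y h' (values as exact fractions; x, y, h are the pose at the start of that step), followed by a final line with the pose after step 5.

n=0: pose=(2,-2,E); sL=120/137, sR=120/157; mL=2400/21509, mR=120/157; mL+mR=120/137 → advance +1; mR−mL=14040/21509 → turn +1·90°
n=1: pose=(3,-2,N); sL=4/3, sR=12/13; mL=16/39, mR=12/13; mL+mR=4/3 → advance +1; mR−mL=20/39 → turn +1·90°
n=2: pose=(3,-1,W); sL=120/89, sR=120/73; mL=-1920/6497, mR=120/73; mL+mR=120/89 → advance +1; mR−mL=12600/6497 → turn +1·90°
n=3: pose=(2,-1,S); sL=15/17, sR=6/5; mL=-27/85, mR=6/5; mL+mR=15/17 → advance +1; mR−mL=129/85 → turn +1·90°
n=4: pose=(2,-2,E); sL=120/137, sR=120/157; mL=2400/21509, mR=120/157; mL+mR=120/137 → advance +1; mR−mL=14040/21509 → turn +1·90°
n=5: pose=(3,-2,N); sL=4/3, sR=12/13; mL=16/39, mR=12/13; mL+mR=4/3 → advance +1; mR−mL=20/39 → turn +1·90°

0 120/137 120/157 2400/21509 120/157 2 -2 E
1 4/3 12/13 16/39 12/13 3 -2 N
2 120/89 120/73 -1920/6497 120/73 3 -1 W
3 15/17 6/5 -27/85 6/5 2 -1 S
4 120/137 120/157 2400/21509 120/157 2 -2 E
5 4/3 12/13 16/39 12/13 3 -2 N
final 3 -1 W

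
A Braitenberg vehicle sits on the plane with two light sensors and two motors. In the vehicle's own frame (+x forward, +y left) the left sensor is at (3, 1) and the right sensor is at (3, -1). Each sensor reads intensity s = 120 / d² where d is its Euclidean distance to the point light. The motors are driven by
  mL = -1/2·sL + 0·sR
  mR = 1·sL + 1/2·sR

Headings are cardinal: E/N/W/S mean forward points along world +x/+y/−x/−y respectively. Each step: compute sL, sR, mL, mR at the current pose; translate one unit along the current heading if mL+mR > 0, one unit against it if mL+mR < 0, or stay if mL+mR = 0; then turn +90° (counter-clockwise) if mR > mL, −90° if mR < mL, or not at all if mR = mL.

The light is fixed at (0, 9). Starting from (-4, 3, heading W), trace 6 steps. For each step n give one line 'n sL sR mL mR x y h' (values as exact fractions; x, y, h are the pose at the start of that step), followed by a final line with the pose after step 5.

n=0: pose=(-4,3,W); sL=60/49, sR=60/37; mL=-30/49, mR=3690/1813; mL+mR=2580/1813 → advance +1; mR−mL=4800/1813 → turn +1·90°
n=1: pose=(-5,3,S); sL=120/97, sR=40/39; mL=-60/97, mR=6620/3783; mL+mR=4280/3783 → advance +1; mR−mL=8960/3783 → turn +1·90°
n=2: pose=(-5,2,E); sL=3, sR=30/17; mL=-3/2, mR=66/17; mL+mR=81/34 → advance +1; mR−mL=183/34 → turn +1·90°
n=3: pose=(-4,2,N); sL=120/41, sR=24/5; mL=-60/41, mR=1092/205; mL+mR=792/205 → advance +1; mR−mL=1392/205 → turn +1·90°
n=4: pose=(-4,3,W); sL=60/49, sR=60/37; mL=-30/49, mR=3690/1813; mL+mR=2580/1813 → advance +1; mR−mL=4800/1813 → turn +1·90°
n=5: pose=(-5,3,S); sL=120/97, sR=40/39; mL=-60/97, mR=6620/3783; mL+mR=4280/3783 → advance +1; mR−mL=8960/3783 → turn +1·90°

0 60/49 60/37 -30/49 3690/1813 -4 3 W
1 120/97 40/39 -60/97 6620/3783 -5 3 S
2 3 30/17 -3/2 66/17 -5 2 E
3 120/41 24/5 -60/41 1092/205 -4 2 N
4 60/49 60/37 -30/49 3690/1813 -4 3 W
5 120/97 40/39 -60/97 6620/3783 -5 3 S
final -5 2 E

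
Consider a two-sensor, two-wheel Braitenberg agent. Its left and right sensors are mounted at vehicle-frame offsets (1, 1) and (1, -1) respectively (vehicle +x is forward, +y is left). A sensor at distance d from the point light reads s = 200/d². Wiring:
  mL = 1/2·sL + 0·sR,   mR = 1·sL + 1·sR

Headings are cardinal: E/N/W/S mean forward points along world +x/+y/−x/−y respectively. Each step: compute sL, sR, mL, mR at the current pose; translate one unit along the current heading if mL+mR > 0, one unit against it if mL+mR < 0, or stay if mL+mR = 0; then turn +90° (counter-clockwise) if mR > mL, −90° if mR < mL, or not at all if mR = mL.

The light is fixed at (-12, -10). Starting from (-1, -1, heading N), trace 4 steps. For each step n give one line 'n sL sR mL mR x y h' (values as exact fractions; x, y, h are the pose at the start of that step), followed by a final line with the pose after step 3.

n=0: pose=(-1,-1,N); sL=1, sR=50/61; mL=1/2, mR=111/61; mL+mR=283/122 → advance +1; mR−mL=161/122 → turn +1·90°
n=1: pose=(-1,0,W); sL=200/181, sR=200/221; mL=100/181, mR=80400/40001; mL+mR=102500/40001 → advance +1; mR−mL=58300/40001 → turn +1·90°
n=2: pose=(-2,0,S); sL=100/101, sR=100/81; mL=50/101, mR=18200/8181; mL+mR=22250/8181 → advance +1; mR−mL=14150/8181 → turn +1·90°
n=3: pose=(-2,-1,E); sL=200/221, sR=40/37; mL=100/221, mR=16240/8177; mL+mR=19940/8177 → advance +1; mR−mL=12540/8177 → turn +1·90°

0 1 50/61 1/2 111/61 -1 -1 N
1 200/181 200/221 100/181 80400/40001 -1 0 W
2 100/101 100/81 50/101 18200/8181 -2 0 S
3 200/221 40/37 100/221 16240/8177 -2 -1 E
final -1 -1 N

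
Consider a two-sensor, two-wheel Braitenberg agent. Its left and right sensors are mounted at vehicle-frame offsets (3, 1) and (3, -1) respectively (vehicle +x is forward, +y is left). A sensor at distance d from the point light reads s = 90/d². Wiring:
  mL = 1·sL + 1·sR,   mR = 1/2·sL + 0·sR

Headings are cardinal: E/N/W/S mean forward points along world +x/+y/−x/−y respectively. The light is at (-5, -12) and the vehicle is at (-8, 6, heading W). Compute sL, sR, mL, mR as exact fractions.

left sensor world pos  = (-11, 5); dL² = 325
right sensor world pos = (-11, 7); dR² = 397
sL = 90/325 = 18/65
sR = 90/397 = 90/397
mL = 1·sL + 1·sR = 12996/25805
mR = 1/2·sL + 0·sR = 9/65

18/65 90/397 12996/25805 9/65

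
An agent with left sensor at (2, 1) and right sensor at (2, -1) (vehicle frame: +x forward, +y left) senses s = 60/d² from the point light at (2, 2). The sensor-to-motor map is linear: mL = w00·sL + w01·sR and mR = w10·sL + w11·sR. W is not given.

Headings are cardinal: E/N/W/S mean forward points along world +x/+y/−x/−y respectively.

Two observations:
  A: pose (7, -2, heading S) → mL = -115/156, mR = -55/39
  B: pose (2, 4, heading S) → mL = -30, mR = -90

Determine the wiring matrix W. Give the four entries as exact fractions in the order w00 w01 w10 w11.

obs A: pose=(7,-2,S) → sL=5/6, sR=15/13, mL=-115/156, mR=-55/39
obs B: pose=(2,4,S) → sL=60, sR=60, mL=-30, mR=-90
sensor matrix S = [[5/6, 15/13], [60, 60]]; det S = -250/13
solve [mL_A; mL_B] = S·[w00; w01] and [mR_A; mR_B] = S·[w10; w11]:
  w00 = 1/2, w01 = -1, w10 = -1, w11 = -1/2

1/2 -1 -1 -1/2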